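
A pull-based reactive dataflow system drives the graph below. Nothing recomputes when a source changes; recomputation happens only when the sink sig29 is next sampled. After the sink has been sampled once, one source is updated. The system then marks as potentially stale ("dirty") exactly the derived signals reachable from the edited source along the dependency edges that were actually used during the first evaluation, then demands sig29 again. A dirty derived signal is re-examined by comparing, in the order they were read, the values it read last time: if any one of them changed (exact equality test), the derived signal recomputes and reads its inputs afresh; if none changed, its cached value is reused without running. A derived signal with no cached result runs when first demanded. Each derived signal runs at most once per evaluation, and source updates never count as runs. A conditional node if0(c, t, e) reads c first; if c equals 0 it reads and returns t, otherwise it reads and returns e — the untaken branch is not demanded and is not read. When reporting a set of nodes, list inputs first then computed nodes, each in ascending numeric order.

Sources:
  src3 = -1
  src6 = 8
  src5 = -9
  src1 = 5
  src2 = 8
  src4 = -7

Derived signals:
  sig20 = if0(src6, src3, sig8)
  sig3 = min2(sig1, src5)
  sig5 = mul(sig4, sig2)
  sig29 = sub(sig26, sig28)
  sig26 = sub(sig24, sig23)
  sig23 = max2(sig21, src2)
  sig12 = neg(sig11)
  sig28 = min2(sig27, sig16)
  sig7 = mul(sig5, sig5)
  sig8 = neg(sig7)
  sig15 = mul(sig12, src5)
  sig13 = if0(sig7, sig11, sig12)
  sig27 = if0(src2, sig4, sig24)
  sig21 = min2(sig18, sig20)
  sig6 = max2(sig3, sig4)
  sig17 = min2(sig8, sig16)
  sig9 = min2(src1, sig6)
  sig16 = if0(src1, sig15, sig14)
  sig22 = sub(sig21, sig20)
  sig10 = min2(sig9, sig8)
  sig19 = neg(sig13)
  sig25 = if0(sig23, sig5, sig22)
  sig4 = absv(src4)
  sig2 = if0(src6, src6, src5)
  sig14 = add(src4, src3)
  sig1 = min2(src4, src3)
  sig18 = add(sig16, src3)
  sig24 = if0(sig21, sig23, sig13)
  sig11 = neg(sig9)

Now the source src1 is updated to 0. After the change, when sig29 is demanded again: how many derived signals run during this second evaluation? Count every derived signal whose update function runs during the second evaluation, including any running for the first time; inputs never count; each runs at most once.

First evaluation (everything demanded from the output):
  sig1 = min2(-7, -1) = -7
  sig2 = if0(src6=8 -> else branch src5) = -9
  sig3 = min2(-7, -9) = -9
  sig4 = absv(-7) = 7
  sig5 = mul(7, -9) = -63
  sig6 = max2(-9, 7) = 7
  sig7 = mul(-63, -63) = 3969
  sig8 = neg(3969) = -3969
  sig9 = min2(5, 7) = 5
  sig11 = neg(5) = -5
  sig12 = neg(-5) = 5
  sig13 = if0(sig7=3969 -> else branch sig12) = 5
  sig14 = add(-7, -1) = -8
  sig16 = if0(src1=5 -> else branch sig14) = -8
  sig18 = add(-8, -1) = -9
  sig20 = if0(src6=8 -> else branch sig8) = -3969
  sig21 = min2(-9, -3969) = -3969
  sig23 = max2(-3969, 8) = 8
  sig24 = if0(sig21=-3969 -> else branch sig13) = 5
  sig26 = sub(5, 8) = -3
  sig27 = if0(src2=8 -> else branch sig24) = 5
  sig28 = min2(5, -8) = -8
  sig29 = sub(-3, -8) = 5

Propagation after the edit:
  sig9: runs — src1 5->0; result 0.
  sig11: runs — sig9 5->0; result 0.
  sig12: runs — sig11 -5->0; result 0.
  sig13: runs — sig12 5->0; result 0.
  sig15: demanded for the first time — runs, produces 0.
  sig16: runs — src1 5->0; result 0.
  sig18: runs — sig16 -8->0; result -1.
  sig21: runs — sig18 -9->-1; result -3969 (same value as before).
  sig23: checked — values it read are unchanged (sig21 unchanged, src2 unchanged); reused cached 8 without running.
  sig24: runs — sig13 5->0; result 0.
  sig26: runs — sig24 5->0; result -8.
  sig27: runs — sig24 5->0; result 0.
  sig28: runs — sig27 5->0; sig16 -8->0; result 0.
  sig29: runs — sig26 -3->-8; sig28 -8->0; result -8.

Key observation: a condition flipped, so demand reaches new nodes — sig15 runs for the first time.

Derived signals that run: sig9, sig11, sig12, sig13, sig15, sig16, sig18, sig21, sig24, sig26, sig27, sig28, sig29 — 13 in total.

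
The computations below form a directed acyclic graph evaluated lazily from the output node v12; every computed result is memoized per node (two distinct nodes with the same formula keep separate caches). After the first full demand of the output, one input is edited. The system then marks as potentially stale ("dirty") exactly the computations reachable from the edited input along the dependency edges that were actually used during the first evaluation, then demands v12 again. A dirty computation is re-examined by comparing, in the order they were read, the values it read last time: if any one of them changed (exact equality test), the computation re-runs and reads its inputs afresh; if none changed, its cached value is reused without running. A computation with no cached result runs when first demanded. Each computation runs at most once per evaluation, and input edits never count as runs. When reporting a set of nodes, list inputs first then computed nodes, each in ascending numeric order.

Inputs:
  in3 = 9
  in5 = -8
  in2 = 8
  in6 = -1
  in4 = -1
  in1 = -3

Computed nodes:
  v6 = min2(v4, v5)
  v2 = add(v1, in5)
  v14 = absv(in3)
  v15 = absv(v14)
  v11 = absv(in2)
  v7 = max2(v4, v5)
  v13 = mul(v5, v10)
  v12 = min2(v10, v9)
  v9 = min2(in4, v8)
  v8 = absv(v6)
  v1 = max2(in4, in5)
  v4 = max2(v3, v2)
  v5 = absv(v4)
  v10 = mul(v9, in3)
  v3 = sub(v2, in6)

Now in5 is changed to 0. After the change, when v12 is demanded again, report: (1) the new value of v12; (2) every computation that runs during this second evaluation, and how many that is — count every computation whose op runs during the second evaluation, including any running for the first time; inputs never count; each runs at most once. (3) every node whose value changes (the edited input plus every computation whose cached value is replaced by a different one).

Demanding v12 again yields -9.
8 computations run: v1, v2, v3, v4, v5, v6, v8, v9.
The nodes whose values change: in5, v1, v2, v3, v4, v5, v6, v8.
Note the absorption at v9: it re-runs yet its value is the same, leaving the output's value untouched.

First demand of the output computes:
  v1 = max2(-1, -8) = -1
  v2 = add(-1, -8) = -9
  v3 = sub(-9, -1) = -8
  v4 = max2(-8, -9) = -8
  v5 = absv(-8) = 8
  v6 = min2(-8, 8) = -8
  v8 = absv(-8) = 8
  v9 = min2(-1, 8) = -1
  v10 = mul(-1, 9) = -9
  v12 = min2(-9, -1) = -9

After the edit, cleaning proceeds:
  v1: a read changed (in5 -8->0) — executes, giving 0.
  v2: a read changed (v1 -1->0; in5 -8->0) — executes, giving 0.
  v3: a read changed (v2 -9->0) — executes, giving 1.
  v4: a read changed (v3 -8->1; v2 -9->0) — executes, giving 1.
  v5: a read changed (v4 -8->1) — executes, giving 1.
  v6: a read changed (v4 -8->1; v5 8->1) — executes, giving 1.
  v8: a read changed (v6 -8->1) — executes, giving 1.
  v9: a read changed (v8 8->1) — executes, giving -1 — identical to its old value.
  v10: dirty, but its reads are unchanged (v9 unchanged, in3 unchanged); cached -9 stands.
  v12: dirty, but its reads are unchanged (v10 unchanged, v9 unchanged); cached -9 stands.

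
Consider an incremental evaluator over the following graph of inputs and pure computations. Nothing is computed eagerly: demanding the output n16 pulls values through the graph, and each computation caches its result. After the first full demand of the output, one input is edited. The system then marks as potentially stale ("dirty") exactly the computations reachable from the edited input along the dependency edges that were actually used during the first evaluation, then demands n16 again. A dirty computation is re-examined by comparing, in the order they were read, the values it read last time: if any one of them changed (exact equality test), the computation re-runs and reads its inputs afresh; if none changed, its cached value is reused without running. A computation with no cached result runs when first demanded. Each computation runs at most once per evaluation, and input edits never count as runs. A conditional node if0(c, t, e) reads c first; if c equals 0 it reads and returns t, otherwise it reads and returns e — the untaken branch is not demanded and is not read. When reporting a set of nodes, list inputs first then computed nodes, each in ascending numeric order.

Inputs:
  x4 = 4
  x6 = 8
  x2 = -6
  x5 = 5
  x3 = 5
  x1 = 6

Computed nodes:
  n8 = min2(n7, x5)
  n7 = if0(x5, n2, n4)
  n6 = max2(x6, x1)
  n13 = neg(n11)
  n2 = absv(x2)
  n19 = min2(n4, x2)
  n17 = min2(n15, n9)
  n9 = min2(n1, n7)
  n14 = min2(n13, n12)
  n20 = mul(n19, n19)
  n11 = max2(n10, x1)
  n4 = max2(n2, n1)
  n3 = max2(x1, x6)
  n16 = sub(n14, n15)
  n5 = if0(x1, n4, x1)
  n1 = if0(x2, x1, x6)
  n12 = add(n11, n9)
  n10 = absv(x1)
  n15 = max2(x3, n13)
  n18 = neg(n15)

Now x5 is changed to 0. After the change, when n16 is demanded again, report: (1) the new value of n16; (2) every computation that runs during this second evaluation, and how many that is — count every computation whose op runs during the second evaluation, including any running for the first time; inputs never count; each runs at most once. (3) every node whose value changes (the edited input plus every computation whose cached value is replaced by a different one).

Initial pass — values computed on the first demand:
  n1 = if0(x2=-6 -> else branch x6) = 8
  n2 = absv(-6) = 6
  n4 = max2(6, 8) = 8
  n7 = if0(x5=5 -> else branch n4) = 8
  n9 = min2(8, 8) = 8
  n10 = absv(6) = 6
  n11 = max2(6, 6) = 6
  n12 = add(6, 8) = 14
  n13 = neg(6) = -6
  n14 = min2(-6, 14) = -6
  n15 = max2(5, -6) = 5
  n16 = sub(-6, 5) = -11

Second demand — change propagation:
  n7: re-runs because x5 5->0; new result 6.
  n9: re-runs because n7 8->6; new result 6.
  n12: re-runs because n9 8->6; new result 12.
  n14: re-runs because n12 14->12; new result -6 (unchanged).
  n16: re-examined; everything it read last time is the same (n14 unchanged, n15 unchanged) — cache -11 kept, no run.

The important point: n14 recomputes to an identical value, and the output ends up unchanged.

n16 now evaluates to -11.
Run set: n7, n9, n12, n14 (4 run).
Changed values: x5, n7, n9, n12.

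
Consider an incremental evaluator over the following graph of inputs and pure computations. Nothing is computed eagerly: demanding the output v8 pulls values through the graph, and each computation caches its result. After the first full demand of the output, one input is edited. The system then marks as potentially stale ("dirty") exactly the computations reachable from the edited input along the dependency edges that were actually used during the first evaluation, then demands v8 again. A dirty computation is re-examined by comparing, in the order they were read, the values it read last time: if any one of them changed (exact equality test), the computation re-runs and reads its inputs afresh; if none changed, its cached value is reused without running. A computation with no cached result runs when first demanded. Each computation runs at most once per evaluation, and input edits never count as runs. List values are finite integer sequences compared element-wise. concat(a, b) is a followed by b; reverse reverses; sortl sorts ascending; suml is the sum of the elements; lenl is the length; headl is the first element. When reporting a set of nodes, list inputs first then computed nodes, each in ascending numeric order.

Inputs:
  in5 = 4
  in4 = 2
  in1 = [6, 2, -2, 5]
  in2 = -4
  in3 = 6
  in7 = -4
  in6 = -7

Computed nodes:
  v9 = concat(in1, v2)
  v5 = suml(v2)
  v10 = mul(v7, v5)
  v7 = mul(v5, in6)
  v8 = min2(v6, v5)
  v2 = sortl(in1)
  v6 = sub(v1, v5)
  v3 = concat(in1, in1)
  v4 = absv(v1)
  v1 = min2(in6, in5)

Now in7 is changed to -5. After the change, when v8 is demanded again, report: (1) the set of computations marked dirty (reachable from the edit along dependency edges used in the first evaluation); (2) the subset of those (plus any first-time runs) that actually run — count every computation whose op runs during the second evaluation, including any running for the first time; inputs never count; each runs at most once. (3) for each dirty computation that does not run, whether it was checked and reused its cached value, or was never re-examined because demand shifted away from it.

Initial pass — values computed on the first demand:
  v1 = min2(-7, 4) = -7
  v2 = sortl([6, 2, -2, 5]) = [-2, 2, 5, 6]
  v5 = suml([-2, 2, 5, 6]) = 11
  v6 = sub(-7, 11) = -18
  v8 = min2(-18, 11) = -18

Second demand — change propagation:
  no demanded computation ever read in7, so the edit dirties nothing and nothing runs.

The important point: nothing the output needs ever reads in7, so the edit is invisible to it.

Dirty set: none.
Run set: none (0 run).
All dirty computations ended up running.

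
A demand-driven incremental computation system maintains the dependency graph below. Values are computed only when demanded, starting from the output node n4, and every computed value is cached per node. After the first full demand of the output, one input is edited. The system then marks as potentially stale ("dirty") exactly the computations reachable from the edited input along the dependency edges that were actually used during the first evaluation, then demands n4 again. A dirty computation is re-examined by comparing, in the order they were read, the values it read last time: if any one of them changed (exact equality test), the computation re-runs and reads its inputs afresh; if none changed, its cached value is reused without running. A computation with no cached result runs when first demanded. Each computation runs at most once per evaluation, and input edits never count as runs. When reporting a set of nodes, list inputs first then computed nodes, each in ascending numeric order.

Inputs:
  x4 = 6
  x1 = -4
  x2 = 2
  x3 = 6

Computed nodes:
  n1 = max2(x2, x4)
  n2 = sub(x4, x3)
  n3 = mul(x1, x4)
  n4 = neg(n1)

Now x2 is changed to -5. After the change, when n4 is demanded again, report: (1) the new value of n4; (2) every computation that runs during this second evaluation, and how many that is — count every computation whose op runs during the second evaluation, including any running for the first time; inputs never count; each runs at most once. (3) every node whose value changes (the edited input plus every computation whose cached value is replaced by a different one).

New value of n4: -6.
Computations that run: n1 — 1 in total.
Values that change: x2.
Key observation: the change is absorbed at n1 — it re-runs but produces the same value, and the output's value is unchanged.

First evaluation (everything demanded from the output):
  n1 = max2(2, 6) = 6
  n4 = neg(6) = -6

Propagation after the edit:
  n1: runs — x2 2->-5; result 6 (same value as before).
  n4: checked — values it read are unchanged (n1 unchanged); reused cached -6 without running.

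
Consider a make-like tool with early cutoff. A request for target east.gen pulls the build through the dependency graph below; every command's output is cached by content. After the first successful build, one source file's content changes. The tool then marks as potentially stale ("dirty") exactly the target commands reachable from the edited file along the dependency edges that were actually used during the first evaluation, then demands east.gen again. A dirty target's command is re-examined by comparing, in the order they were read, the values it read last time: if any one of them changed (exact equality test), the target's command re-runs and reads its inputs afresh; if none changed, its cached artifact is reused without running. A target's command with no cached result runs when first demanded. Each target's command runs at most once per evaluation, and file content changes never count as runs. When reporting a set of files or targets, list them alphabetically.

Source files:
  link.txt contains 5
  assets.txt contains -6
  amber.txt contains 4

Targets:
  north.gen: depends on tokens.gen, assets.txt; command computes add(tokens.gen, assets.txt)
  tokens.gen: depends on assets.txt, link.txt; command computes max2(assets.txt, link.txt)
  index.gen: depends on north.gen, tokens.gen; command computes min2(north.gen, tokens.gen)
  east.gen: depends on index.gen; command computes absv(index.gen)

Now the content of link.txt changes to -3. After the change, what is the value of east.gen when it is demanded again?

First demand of the output computes:
  tokens.gen = max2(-6, 5) = 5
  north.gen = add(5, -6) = -1
  index.gen = min2(-1, 5) = -1
  east.gen = absv(-1) = 1

After the edit, cleaning proceeds:
  tokens.gen: a read changed (link.txt 5->-3) — executes, giving -3.
  north.gen: a read changed (tokens.gen 5->-3) — executes, giving -9.
  index.gen: a read changed (north.gen -1->-9; tokens.gen 5->-3) — executes, giving -9.
  east.gen: a read changed (index.gen -1->-9) — executes, giving 9.

Demanding east.gen again yields 9.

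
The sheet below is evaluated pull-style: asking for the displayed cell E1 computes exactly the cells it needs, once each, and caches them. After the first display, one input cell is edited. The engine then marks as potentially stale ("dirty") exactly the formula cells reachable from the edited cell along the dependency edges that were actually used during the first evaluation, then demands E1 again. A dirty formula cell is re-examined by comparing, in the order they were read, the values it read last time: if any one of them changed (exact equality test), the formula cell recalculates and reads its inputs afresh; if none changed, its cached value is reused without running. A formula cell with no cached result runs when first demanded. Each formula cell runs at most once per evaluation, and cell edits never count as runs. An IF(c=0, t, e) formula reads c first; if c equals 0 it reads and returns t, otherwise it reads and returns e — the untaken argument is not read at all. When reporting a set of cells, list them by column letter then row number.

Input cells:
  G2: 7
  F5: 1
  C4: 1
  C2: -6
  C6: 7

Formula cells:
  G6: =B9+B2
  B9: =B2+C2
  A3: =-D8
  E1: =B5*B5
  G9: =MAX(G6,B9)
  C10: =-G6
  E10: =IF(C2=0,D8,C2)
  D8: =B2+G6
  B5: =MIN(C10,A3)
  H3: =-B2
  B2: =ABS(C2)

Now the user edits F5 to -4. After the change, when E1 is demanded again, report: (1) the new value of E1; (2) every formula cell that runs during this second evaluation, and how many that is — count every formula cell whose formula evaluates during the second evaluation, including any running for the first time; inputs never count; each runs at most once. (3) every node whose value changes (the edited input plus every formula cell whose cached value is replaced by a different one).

First demand of the output computes:
  B2 = ABS(-6) = 6
  B9 = 6 + -6 = 0
  G6 = 0 + 6 = 6
  C10 = -(6) = -6
  D8 = 6 + 6 = 12
  A3 = -(12) = -12
  B5 = MIN(-6, -12) = -12
  E1 = -12 * -12 = 144

After the edit, cleaning proceeds:
  no node depends on F5 at all; the second demand re-runs nothing.

Note the shortcut — nothing in the graph depends on F5 at all, so no recomputation happens.

Demanding E1 again yields 144.
0 formula cells run: none.
The nodes whose values change: F5.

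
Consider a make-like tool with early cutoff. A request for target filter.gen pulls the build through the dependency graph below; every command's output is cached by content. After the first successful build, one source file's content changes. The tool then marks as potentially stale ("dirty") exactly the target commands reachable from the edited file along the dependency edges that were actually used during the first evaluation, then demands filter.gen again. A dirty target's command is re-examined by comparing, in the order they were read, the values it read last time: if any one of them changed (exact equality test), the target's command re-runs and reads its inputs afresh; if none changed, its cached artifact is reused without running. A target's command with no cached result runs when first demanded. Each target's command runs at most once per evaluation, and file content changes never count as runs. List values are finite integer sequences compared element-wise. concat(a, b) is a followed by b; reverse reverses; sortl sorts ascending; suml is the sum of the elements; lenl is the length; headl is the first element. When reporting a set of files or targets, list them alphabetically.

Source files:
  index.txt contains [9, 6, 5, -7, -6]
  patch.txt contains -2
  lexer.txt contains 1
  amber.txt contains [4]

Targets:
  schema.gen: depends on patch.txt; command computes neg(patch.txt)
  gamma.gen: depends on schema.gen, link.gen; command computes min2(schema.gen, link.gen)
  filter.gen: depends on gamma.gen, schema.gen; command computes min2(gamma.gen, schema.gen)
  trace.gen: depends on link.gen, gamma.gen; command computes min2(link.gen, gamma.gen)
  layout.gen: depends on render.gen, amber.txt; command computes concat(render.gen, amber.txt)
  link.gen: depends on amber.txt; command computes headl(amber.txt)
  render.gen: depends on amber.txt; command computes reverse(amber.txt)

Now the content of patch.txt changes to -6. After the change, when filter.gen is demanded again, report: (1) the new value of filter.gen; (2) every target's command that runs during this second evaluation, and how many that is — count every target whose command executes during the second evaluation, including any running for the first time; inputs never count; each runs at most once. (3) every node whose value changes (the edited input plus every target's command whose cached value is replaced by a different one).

Demanding filter.gen again yields 4.
3 target commands run: filter.gen, gamma.gen, schema.gen.
The nodes whose values change: filter.gen, gamma.gen, patch.txt, schema.gen.

First demand of the output computes:
  link.gen = headl([4]) = 4
  schema.gen = neg(-2) = 2
  gamma.gen = min2(2, 4) = 2
  filter.gen = min2(2, 2) = 2

After the edit, cleaning proceeds:
  schema.gen: a read changed (patch.txt -2->-6) — executes, giving 6.
  gamma.gen: a read changed (schema.gen 2->6) — executes, giving 4.
  filter.gen: a read changed (gamma.gen 2->4; schema.gen 2->6) — executes, giving 4.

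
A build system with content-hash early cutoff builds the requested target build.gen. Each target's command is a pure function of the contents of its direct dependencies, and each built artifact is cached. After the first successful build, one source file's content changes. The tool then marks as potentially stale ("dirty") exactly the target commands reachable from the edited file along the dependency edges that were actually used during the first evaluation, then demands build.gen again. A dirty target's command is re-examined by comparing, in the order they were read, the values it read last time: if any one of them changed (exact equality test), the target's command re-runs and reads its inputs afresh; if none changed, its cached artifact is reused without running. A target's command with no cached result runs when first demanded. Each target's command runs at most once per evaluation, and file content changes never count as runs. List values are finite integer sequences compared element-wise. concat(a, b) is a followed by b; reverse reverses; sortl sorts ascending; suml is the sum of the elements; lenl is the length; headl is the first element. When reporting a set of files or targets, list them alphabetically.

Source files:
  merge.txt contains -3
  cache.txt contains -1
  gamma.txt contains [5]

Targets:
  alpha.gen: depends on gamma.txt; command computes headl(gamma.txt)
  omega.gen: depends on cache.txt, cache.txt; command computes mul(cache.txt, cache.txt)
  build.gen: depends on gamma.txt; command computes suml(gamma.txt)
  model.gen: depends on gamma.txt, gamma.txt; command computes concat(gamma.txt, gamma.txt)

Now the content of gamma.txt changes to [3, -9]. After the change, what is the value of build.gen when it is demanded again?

First evaluation (everything demanded from the output):
  build.gen = suml([5]) = 5

Propagation after the edit:
  build.gen: runs — gamma.txt [5]->[3, -9]; result -6.

New value of build.gen: -6.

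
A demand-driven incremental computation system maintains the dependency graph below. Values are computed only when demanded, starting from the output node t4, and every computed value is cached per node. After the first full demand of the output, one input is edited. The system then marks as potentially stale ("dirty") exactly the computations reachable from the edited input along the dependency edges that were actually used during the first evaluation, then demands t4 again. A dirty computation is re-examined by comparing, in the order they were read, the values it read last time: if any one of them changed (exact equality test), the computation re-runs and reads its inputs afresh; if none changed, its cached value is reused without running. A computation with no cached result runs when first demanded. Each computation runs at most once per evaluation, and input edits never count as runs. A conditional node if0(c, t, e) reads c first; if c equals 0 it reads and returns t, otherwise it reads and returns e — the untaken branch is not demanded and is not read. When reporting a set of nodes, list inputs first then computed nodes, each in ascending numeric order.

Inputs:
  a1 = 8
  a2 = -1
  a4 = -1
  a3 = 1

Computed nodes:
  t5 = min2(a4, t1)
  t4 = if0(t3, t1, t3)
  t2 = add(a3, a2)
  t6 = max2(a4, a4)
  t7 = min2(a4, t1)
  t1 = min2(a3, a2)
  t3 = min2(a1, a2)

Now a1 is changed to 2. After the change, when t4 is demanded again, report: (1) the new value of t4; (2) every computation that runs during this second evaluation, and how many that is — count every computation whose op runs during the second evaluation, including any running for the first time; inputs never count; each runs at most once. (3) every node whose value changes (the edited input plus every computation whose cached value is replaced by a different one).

New value of t4: -1.
Computations that run: t3 — 1 in total.
Values that change: a1.
Key observation: the change is absorbed at t3 — it re-runs but produces the same value, and the output's value is unchanged.

First evaluation (everything demanded from the output):
  t3 = min2(8, -1) = -1
  t4 = if0(t3=-1 -> else branch t3) = -1

Propagation after the edit:
  t3: runs — a1 8->2; result -1 (same value as before).
  t4: checked — values it read are unchanged (t3 unchanged, t3 unchanged); reused cached -1 without running.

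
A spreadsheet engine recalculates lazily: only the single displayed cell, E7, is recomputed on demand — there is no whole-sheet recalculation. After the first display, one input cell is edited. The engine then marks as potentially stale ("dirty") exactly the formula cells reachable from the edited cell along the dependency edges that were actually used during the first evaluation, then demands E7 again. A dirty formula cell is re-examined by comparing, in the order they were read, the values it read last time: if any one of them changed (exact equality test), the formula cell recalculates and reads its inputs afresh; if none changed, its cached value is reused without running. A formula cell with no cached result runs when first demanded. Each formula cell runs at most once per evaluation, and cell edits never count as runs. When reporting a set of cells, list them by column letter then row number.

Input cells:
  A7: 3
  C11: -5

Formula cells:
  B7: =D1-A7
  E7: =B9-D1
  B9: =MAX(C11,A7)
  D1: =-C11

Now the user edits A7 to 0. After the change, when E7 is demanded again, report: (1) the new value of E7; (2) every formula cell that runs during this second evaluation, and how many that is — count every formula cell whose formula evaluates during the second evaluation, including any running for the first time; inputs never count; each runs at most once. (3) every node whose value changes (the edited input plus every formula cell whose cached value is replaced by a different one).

New value of E7: -5.
Formula cells that run: B9, E7 — 2 in total.
Values that change: A7, B9, E7.

First evaluation (everything demanded from the output):
  B9 = MAX(-5, 3) = 3
  D1 = -(-5) = 5
  E7 = 3 - 5 = -2

Propagation after the edit:
  B9: runs — A7 3->0; result 0.
  E7: runs — B9 3->0; result -5.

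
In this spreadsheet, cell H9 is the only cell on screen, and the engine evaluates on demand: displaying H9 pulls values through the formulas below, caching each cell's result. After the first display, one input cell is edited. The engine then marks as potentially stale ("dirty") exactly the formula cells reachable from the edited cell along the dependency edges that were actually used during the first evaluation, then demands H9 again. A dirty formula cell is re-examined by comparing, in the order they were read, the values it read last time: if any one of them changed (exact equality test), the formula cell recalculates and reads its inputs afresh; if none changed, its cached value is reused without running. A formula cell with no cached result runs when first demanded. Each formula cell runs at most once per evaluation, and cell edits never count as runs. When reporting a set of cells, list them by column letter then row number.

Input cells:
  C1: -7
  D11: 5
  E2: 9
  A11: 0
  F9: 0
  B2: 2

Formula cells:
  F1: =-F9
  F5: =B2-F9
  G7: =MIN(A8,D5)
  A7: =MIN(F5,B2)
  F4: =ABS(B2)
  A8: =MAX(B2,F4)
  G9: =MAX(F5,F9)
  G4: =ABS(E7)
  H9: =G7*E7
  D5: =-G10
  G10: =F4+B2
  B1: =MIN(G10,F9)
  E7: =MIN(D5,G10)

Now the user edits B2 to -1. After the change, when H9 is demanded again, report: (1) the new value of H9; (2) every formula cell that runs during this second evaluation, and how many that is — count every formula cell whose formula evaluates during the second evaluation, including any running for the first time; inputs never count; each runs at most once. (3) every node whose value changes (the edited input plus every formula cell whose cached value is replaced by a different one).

Initial pass — values computed on the first demand:
  F4 = ABS(2) = 2
  A8 = MAX(2, 2) = 2
  G10 = 2 + 2 = 4
  D5 = -(4) = -4
  E7 = MIN(-4, 4) = -4
  G7 = MIN(2, -4) = -4
  H9 = -4 * -4 = 16

Second demand — change propagation:
  F4: re-runs because B2 2->-1; new result 1.
  A8: re-runs because B2 2->-1; F4 2->1; new result 1.
  G10: re-runs because F4 2->1; B2 2->-1; new result 0.
  D5: re-runs because G10 4->0; new result 0.
  E7: re-runs because D5 -4->0; G10 4->0; new result 0.
  G7: re-runs because A8 2->1; D5 -4->0; new result 0.
  H9: re-runs because G7 -4->0; E7 -4->0; new result 0.

H9 now evaluates to 0.
Run set: A8, D5, E7, F4, G7, G10, H9 (7 run).
Changed values: A8, B2, D5, E7, F4, G7, G10, H9.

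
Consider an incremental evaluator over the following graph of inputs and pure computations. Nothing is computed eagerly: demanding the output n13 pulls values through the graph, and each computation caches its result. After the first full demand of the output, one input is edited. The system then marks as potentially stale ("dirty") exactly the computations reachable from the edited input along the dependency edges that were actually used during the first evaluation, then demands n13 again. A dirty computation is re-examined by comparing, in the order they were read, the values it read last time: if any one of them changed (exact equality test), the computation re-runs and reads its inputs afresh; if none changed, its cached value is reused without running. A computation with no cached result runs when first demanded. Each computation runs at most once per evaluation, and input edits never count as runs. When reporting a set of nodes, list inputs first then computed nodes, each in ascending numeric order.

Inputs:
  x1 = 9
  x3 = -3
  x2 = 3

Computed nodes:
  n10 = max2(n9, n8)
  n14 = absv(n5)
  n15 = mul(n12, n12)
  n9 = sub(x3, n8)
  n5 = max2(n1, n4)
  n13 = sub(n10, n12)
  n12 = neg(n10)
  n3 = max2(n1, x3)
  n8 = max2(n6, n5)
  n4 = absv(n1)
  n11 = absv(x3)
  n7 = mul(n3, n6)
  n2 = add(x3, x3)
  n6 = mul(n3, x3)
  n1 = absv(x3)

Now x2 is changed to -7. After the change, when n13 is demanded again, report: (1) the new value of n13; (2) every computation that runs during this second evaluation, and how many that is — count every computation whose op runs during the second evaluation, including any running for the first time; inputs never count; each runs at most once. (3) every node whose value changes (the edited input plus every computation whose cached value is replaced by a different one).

Initial pass — values computed on the first demand:
  n1 = absv(-3) = 3
  n3 = max2(3, -3) = 3
  n4 = absv(3) = 3
  n5 = max2(3, 3) = 3
  n6 = mul(3, -3) = -9
  n8 = max2(-9, 3) = 3
  n9 = sub(-3, 3) = -6
  n10 = max2(-6, 3) = 3
  n12 = neg(3) = -3
  n13 = sub(3, -3) = 6

Second demand — change propagation:
  no demanded computation ever read x2, so the edit dirties nothing and nothing runs.

The important point: nothing the output needs ever reads x2, so the edit is invisible to it.

n13 now evaluates to 6.
Run set: none (0 run).
Changed values: x2.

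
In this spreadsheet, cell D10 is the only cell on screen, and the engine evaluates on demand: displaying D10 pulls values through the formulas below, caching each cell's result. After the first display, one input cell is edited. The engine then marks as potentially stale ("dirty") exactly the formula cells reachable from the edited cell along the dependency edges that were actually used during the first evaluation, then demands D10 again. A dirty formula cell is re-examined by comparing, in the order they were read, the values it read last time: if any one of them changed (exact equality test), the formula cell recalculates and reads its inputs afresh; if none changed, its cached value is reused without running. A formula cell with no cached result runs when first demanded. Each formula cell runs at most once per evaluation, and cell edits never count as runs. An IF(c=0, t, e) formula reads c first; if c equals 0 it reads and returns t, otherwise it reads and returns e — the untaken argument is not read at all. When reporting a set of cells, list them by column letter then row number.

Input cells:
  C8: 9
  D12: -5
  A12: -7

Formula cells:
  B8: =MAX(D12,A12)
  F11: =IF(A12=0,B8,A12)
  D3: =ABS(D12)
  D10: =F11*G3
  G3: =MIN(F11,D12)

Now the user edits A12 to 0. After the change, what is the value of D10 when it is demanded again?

Initial pass — values computed on the first demand:
  F11 = IF(A12=0: A12=-7 -> else branch A12) = -7
  G3 = MIN(-7, -5) = -7
  D10 = -7 * -7 = 49

Second demand — change propagation:
  B8: newly demanded (no cache) — executes and yields 0.
  F11: re-runs because A12 -7->0; A12 -7->0; new result 0.
  G3: re-runs because F11 -7->0; new result -5.
  D10: re-runs because F11 -7->0; G3 -7->-5; new result 0.

The important point: the flipped condition pulls in fresh nodes; B8 runs for the first time.

D10 now evaluates to 0.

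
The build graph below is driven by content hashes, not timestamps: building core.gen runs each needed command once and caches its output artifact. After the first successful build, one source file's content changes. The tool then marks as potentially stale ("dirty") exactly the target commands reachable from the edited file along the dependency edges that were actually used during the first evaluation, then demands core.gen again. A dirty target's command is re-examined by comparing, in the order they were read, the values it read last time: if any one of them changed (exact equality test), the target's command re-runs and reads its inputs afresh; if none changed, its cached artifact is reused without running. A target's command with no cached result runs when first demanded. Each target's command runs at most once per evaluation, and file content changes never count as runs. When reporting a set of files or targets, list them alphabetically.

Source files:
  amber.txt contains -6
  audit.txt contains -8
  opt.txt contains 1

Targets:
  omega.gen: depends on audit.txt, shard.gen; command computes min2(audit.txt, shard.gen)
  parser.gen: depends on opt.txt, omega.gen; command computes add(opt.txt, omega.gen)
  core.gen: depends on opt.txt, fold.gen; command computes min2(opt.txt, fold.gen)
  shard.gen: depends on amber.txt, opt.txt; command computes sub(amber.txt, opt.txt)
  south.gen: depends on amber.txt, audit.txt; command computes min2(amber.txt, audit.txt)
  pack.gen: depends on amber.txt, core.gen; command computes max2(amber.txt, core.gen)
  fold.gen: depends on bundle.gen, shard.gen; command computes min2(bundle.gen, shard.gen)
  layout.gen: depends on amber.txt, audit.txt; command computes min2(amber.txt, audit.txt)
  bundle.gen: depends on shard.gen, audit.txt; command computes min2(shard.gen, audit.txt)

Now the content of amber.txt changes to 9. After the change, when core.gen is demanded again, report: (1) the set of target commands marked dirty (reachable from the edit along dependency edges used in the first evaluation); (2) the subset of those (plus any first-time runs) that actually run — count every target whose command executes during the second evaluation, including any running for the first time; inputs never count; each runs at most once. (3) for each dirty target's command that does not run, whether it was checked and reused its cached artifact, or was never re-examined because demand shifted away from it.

Dirty set: bundle.gen, core.gen, fold.gen, shard.gen.
Run set: bundle.gen, fold.gen, shard.gen (3 run).
Re-examined without running (cache reused): core.gen.
The important point: at core.gen every value read last time is unchanged, so the dirty flag clears without a run.

Initial pass — values computed on the first demand:
  shard.gen = sub(-6, 1) = -7
  bundle.gen = min2(-7, -8) = -8
  fold.gen = min2(-8, -7) = -8
  core.gen = min2(1, -8) = -8

Second demand — change propagation:
  shard.gen: re-runs because amber.txt -6->9; new result 8.
  bundle.gen: re-runs because shard.gen -7->8; new result -8 (unchanged).
  fold.gen: re-runs because shard.gen -7->8; new result -8 (unchanged).
  core.gen: re-examined; everything it read last time is the same (opt.txt unchanged, fold.gen unchanged) — cache -8 kept, no run.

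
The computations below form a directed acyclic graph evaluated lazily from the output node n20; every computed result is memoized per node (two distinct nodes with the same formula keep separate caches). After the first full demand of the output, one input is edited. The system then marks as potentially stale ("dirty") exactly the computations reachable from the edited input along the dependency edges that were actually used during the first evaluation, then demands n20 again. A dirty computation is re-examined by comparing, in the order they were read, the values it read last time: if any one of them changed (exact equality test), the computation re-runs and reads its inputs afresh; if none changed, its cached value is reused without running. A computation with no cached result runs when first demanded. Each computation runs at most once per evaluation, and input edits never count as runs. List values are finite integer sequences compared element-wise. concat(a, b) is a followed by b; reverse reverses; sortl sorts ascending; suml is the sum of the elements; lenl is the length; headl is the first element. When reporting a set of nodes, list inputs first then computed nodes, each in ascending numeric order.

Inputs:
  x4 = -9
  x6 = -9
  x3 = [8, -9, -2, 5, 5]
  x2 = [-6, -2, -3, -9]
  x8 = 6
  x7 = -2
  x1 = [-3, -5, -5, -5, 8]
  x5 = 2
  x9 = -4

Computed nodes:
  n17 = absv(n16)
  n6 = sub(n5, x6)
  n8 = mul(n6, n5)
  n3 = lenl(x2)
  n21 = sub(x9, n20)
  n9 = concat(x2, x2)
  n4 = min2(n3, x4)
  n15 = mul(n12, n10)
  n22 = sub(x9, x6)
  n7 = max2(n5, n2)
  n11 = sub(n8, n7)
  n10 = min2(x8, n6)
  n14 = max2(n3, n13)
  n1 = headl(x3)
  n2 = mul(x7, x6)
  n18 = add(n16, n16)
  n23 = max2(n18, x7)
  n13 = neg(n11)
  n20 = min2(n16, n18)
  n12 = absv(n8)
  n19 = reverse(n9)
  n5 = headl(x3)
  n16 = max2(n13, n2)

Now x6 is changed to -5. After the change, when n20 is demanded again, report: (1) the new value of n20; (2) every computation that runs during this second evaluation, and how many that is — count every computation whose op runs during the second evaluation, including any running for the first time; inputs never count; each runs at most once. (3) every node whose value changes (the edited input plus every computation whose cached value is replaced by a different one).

First demand of the output computes:
  n2 = mul(-2, -9) = 18
  n5 = headl([8, -9, -2, 5, 5]) = 8
  n6 = sub(8, -9) = 17
  n7 = max2(8, 18) = 18
  n8 = mul(17, 8) = 136
  n11 = sub(136, 18) = 118
  n13 = neg(118) = -118
  n16 = max2(-118, 18) = 18
  n18 = add(18, 18) = 36
  n20 = min2(18, 36) = 18

After the edit, cleaning proceeds:
  n2: a read changed (x6 -9->-5) — executes, giving 10.
  n6: a read changed (x6 -9->-5) — executes, giving 13.
  n7: a read changed (n2 18->10) — executes, giving 10.
  n8: a read changed (n6 17->13) — executes, giving 104.
  n11: a read changed (n8 136->104; n7 18->10) — executes, giving 94.
  n13: a read changed (n11 118->94) — executes, giving -94.
  n16: a read changed (n13 -118->-94; n2 18->10) — executes, giving 10.
  n18: a read changed (n16 18->10; n16 18->10) — executes, giving 20.
  n20: a read changed (n16 18->10; n18 36->20) — executes, giving 10.

Demanding n20 again yields 10.
9 computations run: n2, n6, n7, n8, n11, n13, n16, n18, n20.
The nodes whose values change: x6, n2, n6, n7, n8, n11, n13, n16, n18, n20.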